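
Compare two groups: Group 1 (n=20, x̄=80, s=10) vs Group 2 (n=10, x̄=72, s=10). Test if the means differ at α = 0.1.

Pooled sp = 10.0. t = 2.066, df = 28. Critical t = ±1.701. Reject H₀.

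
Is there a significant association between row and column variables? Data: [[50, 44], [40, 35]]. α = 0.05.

χ² = 0.0. df = 1, critical = 3.841. Fail to reject H₀. No evidence of dependence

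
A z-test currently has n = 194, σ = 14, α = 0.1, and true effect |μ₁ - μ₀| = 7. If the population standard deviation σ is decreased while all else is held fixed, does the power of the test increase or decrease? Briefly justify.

Power increases: a smaller σ shrinks the standard error σ/√n, moving the sampling distribution under H₁ further from the critical value.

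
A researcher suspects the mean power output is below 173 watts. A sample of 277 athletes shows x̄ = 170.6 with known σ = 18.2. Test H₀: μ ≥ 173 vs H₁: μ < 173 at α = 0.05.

z = -2.195. Critical value: -1.645. Reject H₀.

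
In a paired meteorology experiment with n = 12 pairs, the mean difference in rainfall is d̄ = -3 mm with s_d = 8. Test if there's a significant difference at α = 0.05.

t = d̄/(s_d/√n) = -3/(8/√12) = -1.299. df = 11, critical t = ±2.201. Fail to reject H₀.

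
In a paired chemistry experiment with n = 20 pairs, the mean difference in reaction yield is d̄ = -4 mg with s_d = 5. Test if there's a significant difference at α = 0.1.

t = d̄/(s_d/√n) = -4/(5/√20) = -3.578. df = 19, critical t = ±1.729. Reject H₀.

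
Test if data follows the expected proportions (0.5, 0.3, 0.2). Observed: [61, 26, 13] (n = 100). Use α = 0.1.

Expected: [50.0, 30.0, 20.0]. χ² = 5.403. df = 2, critical = 4.605. Reject H₀.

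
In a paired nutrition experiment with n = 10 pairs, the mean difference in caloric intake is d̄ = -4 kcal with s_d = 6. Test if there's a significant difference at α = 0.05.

t = d̄/(s_d/√n) = -4/(6/√10) = -2.108. df = 9, critical t = ±2.262. Fail to reject H₀.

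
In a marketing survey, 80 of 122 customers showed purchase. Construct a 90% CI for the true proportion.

p̂ = 0.656. CI = p̂ ± z*√(p̂(1-p̂)/n) = (0.585, 0.726)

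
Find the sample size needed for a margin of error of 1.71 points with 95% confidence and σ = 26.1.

n = (z*σ/E)² = (1.96×26.1/1.71)² = 895.0 → n = 895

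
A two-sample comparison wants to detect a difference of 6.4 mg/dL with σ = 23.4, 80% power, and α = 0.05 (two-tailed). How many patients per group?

n per group = 2(z_α/2 + z_β)²σ²/d² = 2×(1.96 + 0.84)²×23.4²/6.4² = 209.6 → n = 210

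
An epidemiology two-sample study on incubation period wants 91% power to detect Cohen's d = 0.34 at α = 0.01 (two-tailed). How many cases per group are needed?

z_{α/2} = 2.576, z_β = Φ⁻¹(0.91) = 1.341. For small effect (d = 0.34): n per group = 2(z_{α/2} + z_β)²/d² = 2(2.576 + 1.341)²/0.34² = 265.4 → 266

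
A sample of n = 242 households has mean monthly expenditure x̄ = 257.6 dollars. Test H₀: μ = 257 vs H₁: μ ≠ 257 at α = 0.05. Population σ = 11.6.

z = (x̄ - μ₀)/(σ/√n) = (257.6 - 257)/(11.6/√242) = 0.805. Critical value: ±1.96. Since |0.805| ≤ 1.96, Fail to reject H₀.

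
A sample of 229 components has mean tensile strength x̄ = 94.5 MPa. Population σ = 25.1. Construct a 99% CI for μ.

CI = x̄ ± z*(σ/√n) = 94.5 ± 2.576(25.1/√229) = 94.5 ± 4.27 = (90.23, 98.77)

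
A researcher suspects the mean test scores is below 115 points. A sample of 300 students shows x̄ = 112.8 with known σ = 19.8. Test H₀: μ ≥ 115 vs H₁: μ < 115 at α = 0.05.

z = -1.925. Critical value: -1.645. Reject H₀.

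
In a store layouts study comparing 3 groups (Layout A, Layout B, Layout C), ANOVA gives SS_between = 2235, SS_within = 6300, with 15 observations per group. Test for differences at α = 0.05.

df_between = 2, df_within = 42. F = MS_between/MS_within = 1117.5/150.0 = 7.45. F_crit ≈ 3.22. Reject H₀. At least one mean differs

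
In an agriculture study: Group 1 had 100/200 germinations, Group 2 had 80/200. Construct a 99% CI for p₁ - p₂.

p̂₁ = 0.5, p̂₂ = 0.4. Difference = 0.1. CI = (-0.028, 0.228)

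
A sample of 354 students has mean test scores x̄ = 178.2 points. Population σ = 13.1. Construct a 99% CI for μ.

CI = x̄ ± z*(σ/√n) = 178.2 ± 2.576(13.1/√354) = 178.2 ± 1.79 = (176.41, 179.99)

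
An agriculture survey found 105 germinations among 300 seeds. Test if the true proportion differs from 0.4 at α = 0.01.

p̂ = 0.35, p₀ = 0.4. z = (p̂ - p₀)/√(p₀(1-p₀)/n) = -1.768. Critical: ±2.576. Fail to reject H₀.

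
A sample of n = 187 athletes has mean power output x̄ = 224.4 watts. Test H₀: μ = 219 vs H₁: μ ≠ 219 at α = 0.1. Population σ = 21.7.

z = (x̄ - μ₀)/(σ/√n) = (224.4 - 219)/(21.7/√187) = 3.403. Critical value: ±1.645. Since |3.403| > 1.645, Reject H₀.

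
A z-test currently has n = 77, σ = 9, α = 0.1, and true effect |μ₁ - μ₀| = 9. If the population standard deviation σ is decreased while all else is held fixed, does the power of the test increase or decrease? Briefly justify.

Power increases: a smaller σ shrinks the standard error σ/√n, moving the sampling distribution under H₁ further from the critical value.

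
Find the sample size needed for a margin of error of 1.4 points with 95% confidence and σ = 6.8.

n = (z*σ/E)² = (1.96×6.8/1.4)² = 90.6 → n = 91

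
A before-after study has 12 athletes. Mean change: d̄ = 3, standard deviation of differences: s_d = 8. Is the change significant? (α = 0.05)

t = d̄/(s_d/√n) = 3/(8/√12) = 1.299. df = 11, critical t = ±2.201. Fail to reject H₀.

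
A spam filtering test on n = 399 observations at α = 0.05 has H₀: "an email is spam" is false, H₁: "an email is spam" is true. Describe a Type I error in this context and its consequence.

Type I error: rejecting H₀ when it is true — concluding that an email is spam when in fact it is not. Consequence: a legitimate email is sent to the spam folder and the user misses it.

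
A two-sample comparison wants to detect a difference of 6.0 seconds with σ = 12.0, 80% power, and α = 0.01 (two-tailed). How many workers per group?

n per group = 2(z_α/2 + z_β)²σ²/d² = 2×(2.576 + 0.84)²×12.0²/6.0² = 93.4 → n = 94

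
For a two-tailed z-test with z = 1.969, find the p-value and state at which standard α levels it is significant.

p = 2·P(Z > |1.969|) = 2·(1 - Φ(1.969)) ≈ 0.049. Significant at α = 0.1; Significant at α = 0.05.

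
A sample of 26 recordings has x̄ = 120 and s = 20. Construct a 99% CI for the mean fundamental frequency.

CI = x̄ ± t*(s/√n) = 120 ± 2.787(20/√26) = (109.07, 130.93)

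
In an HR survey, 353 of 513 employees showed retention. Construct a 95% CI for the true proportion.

p̂ = 0.688. CI = p̂ ± z*√(p̂(1-p̂)/n) = (0.648, 0.728)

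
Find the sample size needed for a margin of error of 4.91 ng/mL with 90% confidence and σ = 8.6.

n = (z*σ/E)² = (1.645×8.6/4.91)² = 8.3 → n = 9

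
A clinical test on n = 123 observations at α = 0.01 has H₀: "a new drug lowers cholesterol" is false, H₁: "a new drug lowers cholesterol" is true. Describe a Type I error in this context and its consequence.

Type I error: rejecting H₀ when it is true — concluding that a new drug lowers cholesterol when in fact it is not. Consequence: approving an ineffective drug — patients take a useless medication and may skip effective alternatives.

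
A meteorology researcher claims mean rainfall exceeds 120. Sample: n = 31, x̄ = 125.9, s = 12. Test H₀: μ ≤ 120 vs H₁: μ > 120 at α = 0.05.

t = (125.9 - 120)/(12/√31) = 2.737, df = 30. Critical t = 1.697. Reject H₀.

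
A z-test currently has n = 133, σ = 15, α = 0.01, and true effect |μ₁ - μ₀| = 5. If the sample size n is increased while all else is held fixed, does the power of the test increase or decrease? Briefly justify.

Power increases: a larger n shrinks the standard error σ/√n, moving the sampling distribution under H₁ further from the critical value.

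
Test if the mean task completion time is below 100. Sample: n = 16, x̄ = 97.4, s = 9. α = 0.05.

t = (97.4 - 100)/(9/√16) = -1.156, df = 15. Critical t = -1.753. Fail to reject H₀.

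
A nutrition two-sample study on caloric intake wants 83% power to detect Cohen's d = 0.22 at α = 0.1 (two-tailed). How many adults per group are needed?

z_{α/2} = 1.645, z_β = Φ⁻¹(0.83) = 0.954. For small effect (d = 0.22): n per group = 2(z_{α/2} + z_β)²/d² = 2(1.645 + 0.954)²/0.22² = 279.1 → 280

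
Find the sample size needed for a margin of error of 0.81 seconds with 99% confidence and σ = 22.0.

n = (z*σ/E)² = (2.576×22.0/0.81)² = 4895.2 → n = 4896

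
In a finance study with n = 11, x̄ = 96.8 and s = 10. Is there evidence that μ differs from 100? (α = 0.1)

t = (x̄ - μ₀)/(s/√n) = (96.8 - 100)/(10/√11) = -1.061. df = 10, critical t = ±1.812. Fail to reject H₀.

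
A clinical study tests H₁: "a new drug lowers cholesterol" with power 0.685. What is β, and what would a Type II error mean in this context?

β = 1 - power = 1 - 0.685 = 0.315. A Type II error is failing to reject H₀ when H₀ is false (false negative) — here, failing to conclude that a new drug lowers cholesterol when in fact it is true. Consequence: shelving an effective drug — patients miss out on a treatment that would have helped.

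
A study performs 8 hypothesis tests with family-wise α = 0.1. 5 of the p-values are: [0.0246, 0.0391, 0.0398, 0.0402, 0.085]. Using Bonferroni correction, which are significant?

Bonferroni α = 0.1/8 = 0.0125. None of the given p-values are significant.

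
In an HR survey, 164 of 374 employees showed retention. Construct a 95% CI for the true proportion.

p̂ = 0.439. CI = p̂ ± z*√(p̂(1-p̂)/n) = (0.388, 0.489)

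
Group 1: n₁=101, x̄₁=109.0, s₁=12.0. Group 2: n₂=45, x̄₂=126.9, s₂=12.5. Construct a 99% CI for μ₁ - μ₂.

Difference = -17.9. SE = √(12.0²/101 + 12.5²/45) = 2.213. CI = (-23.6, -12.2)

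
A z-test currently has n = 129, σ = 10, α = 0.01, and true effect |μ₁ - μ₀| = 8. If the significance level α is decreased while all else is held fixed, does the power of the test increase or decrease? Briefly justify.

Power decreases: a smaller α raises the critical value, so less of the H₁ sampling distribution falls in the rejection region.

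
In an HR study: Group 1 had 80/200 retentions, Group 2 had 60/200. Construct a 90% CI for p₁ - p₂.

p̂₁ = 0.4, p̂₂ = 0.3. Difference = 0.1. CI = (0.022, 0.178)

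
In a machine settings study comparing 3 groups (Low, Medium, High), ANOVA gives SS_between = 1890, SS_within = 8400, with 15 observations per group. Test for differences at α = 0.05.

df_between = 2, df_within = 42. F = MS_between/MS_within = 945.0/200.0 = 4.725. F_crit ≈ 3.22. Reject H₀. At least one mean differs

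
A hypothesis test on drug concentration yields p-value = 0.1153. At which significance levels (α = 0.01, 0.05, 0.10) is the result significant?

p = 0.1153. Not significant at any of the given levels.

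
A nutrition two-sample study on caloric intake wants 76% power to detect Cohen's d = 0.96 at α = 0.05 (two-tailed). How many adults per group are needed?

z_{α/2} = 1.96, z_β = Φ⁻¹(0.76) = 0.706. For large effect (d = 0.96): n per group = 2(z_{α/2} + z_β)²/d² = 2(1.96 + 0.706)²/0.96² = 15.4 → 16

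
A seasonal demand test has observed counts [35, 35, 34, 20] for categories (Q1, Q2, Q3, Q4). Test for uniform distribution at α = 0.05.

Expected = 31 each. χ² = Σ(O-E)²/E = 5.226. df = 3, critical value = 7.815. Fail to reject H₀.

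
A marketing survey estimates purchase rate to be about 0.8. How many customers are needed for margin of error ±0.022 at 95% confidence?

n = z²p(1-p)/E² = 1.96²×0.8×0.2/0.022² = 1270.0 → n = 1270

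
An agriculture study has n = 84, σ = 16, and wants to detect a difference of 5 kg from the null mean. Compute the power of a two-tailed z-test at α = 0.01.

SE = σ/√n = 16/√84 = 1.746. Non-centrality λ = d/SE = 5/1.746 = 2.864. Power ≈ Φ(λ - z_{α/2}) = Φ(2.864 - 2.576) = Φ(0.288) = 0.613.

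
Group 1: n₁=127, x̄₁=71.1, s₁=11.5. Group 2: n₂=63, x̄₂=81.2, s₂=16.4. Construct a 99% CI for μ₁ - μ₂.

Difference = -10.1. SE = √(11.5²/127 + 16.4²/63) = 2.304. CI = (-16.04, -4.16)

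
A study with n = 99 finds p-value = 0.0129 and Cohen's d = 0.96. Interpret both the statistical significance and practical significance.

Statistically significant (p = 0.0129 < 0.05). Cohen's d = 0.96 indicates a large effect size. Both statistical and practical significance should be considered.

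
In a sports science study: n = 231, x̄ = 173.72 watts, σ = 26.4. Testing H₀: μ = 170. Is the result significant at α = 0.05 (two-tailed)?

z = (173.72 - 170)/(26.4/√231) = 2.142. Since |z| > 1.96, significant at α = 0.05.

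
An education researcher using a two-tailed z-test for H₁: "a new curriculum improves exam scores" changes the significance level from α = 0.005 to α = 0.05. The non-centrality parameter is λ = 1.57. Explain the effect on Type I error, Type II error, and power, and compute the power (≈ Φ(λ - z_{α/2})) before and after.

Increasing α from 0.005 to 0.05:
• Type I error rate increases (α is the Type I rate by definition).
• Critical value moves from z_{α/2} = 2.807 to 1.96, so power = Φ(λ - z_{α/2}) goes from Φ(1.57 - 2.807) = 0.108 to Φ(1.57 - 1.96) = 0.348.
• Type II error rate β = 1 - power therefore decreases (0.892 → 0.652).
Appropriate when false negatives are costly — here, keeping the old curriculum when the new one would have helped students.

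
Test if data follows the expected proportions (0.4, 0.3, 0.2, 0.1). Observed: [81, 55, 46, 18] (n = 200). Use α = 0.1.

Expected: [80.0, 60.0, 40.0, 20.0]. χ² = 1.529. df = 3, critical = 6.251. Fail to reject H₀.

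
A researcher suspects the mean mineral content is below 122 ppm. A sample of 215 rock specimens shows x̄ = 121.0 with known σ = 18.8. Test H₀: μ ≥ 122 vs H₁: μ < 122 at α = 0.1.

z = -0.78. Critical value: -1.28. Fail to reject H₀.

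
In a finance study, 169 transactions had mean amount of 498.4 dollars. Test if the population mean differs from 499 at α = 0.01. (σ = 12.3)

z = (x̄ - μ₀)/(σ/√n) = (498.4 - 499)/(12.3/√169) = -0.634. Critical value: ±2.576. Since |-0.634| ≤ 2.576, Fail to reject H₀.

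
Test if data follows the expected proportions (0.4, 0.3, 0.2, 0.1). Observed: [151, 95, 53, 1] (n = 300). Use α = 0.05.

Expected: [120.0, 90.0, 60.0, 30.0]. χ² = 37.136. df = 3, critical = 7.815. Reject H₀.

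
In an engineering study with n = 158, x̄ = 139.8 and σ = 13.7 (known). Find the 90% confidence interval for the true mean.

CI = x̄ ± z*(σ/√n) = 139.8 ± 1.645(13.7/√158) = 139.8 ± 1.79 = (138.01, 141.59)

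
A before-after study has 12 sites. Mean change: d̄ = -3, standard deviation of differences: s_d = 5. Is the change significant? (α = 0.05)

t = d̄/(s_d/√n) = -3/(5/√12) = -2.078. df = 11, critical t = ±2.201. Fail to reject H₀.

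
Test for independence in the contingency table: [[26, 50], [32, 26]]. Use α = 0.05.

χ² = 5.888. df = 1, critical = 3.841. Reject H₀. Variables are dependent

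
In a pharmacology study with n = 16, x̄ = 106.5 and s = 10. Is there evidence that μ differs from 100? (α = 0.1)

t = (x̄ - μ₀)/(s/√n) = (106.5 - 100)/(10/√16) = 2.6. df = 15, critical t = ±1.753. Reject H₀.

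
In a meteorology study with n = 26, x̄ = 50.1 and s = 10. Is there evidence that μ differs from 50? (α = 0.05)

t = (x̄ - μ₀)/(s/√n) = (50.1 - 50)/(10/√26) = 0.051. df = 25, critical t = ±2.06. Fail to reject H₀.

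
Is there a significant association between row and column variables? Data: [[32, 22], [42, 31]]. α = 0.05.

χ² = 0.038. df = 1, critical = 3.841. Fail to reject H₀. No evidence of dependence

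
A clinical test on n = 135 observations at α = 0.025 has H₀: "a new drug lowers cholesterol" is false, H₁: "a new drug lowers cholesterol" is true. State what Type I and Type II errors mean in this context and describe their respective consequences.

Type I (false positive): concluding that a new drug lowers cholesterol when it is not — approving an ineffective drug — patients take a useless medication and may skip effective alternatives. Type II (false negative): failing to conclude that a new drug lowers cholesterol when it is — shelving an effective drug — patients miss out on a treatment that would have helped. Which is costlier depends on domain priorities and is a judgement call rather than a statistical fact.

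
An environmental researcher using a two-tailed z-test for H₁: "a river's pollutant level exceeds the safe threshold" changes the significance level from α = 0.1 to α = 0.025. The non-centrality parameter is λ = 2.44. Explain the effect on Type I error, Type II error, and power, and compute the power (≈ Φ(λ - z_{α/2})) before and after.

Decreasing α from 0.1 to 0.025:
• Type I error rate decreases (α is the Type I rate by definition).
• Critical value moves from z_{α/2} = 1.645 to 2.241, so power = Φ(λ - z_{α/2}) goes from Φ(2.44 - 1.645) = 0.787 to Φ(2.44 - 2.241) = 0.579.
• Type II error rate β = 1 - power therefore increases (0.213 → 0.421).
Appropriate when false positives are costly — here, shutting down a compliant factory unnecessarily.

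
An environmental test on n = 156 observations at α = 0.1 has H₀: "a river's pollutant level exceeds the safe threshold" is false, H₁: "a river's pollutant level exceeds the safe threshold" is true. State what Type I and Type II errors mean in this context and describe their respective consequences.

Type I (false positive): concluding that a river's pollutant level exceeds the safe threshold when it is not — shutting down a compliant factory unnecessarily. Type II (false negative): failing to conclude that a river's pollutant level exceeds the safe threshold when it is — allowing unsafe pollution to continue. Which is costlier depends on domain priorities and is a judgement call rather than a statistical fact.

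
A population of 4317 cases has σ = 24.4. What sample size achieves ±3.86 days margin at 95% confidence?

Without FPC: n₀ = (1.96×24.4/3.86)² = 153.503. With FPC: n = n₀N/(n₀+N-1) = 148.3 → n = 149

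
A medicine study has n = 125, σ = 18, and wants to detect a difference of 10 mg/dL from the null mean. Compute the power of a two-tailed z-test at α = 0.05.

SE = σ/√n = 18/√125 = 1.61. Non-centrality λ = d/SE = 10/1.61 = 6.211. Power ≈ Φ(λ - z_{α/2}) = Φ(6.211 - 1.96) = Φ(4.251) = 1.0.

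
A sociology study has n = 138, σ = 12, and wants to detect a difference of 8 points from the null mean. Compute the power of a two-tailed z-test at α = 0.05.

SE = σ/√n = 12/√138 = 1.022. Non-centrality λ = d/SE = 8/1.022 = 7.832. Power ≈ Φ(λ - z_{α/2}) = Φ(7.832 - 1.96) = Φ(5.872) = 1.0.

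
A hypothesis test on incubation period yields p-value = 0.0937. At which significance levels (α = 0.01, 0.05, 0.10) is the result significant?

p = 0.0937. Significant at: α = 0.1.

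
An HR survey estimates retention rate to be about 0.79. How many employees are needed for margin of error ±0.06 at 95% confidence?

n = z²p(1-p)/E² = 1.96²×0.79×0.21/0.06² = 177.03 → n = 178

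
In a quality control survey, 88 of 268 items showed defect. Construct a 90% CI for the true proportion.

p̂ = 0.328. CI = p̂ ± z*√(p̂(1-p̂)/n) = (0.281, 0.376)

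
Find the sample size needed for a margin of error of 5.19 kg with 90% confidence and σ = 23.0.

n = (z*σ/E)² = (1.645×23.0/5.19)² = 53.1 → n = 54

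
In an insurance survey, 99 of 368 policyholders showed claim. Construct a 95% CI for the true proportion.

p̂ = 0.269. CI = p̂ ± z*√(p̂(1-p̂)/n) = (0.224, 0.314)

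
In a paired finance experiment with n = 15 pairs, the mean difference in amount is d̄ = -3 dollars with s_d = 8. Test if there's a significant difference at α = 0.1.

t = d̄/(s_d/√n) = -3/(8/√15) = -1.452. df = 14, critical t = ±1.761. Fail to reject H₀.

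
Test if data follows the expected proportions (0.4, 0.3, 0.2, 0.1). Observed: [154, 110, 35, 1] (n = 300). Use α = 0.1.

Expected: [120.0, 90.0, 60.0, 30.0]. χ² = 52.528. df = 3, critical = 6.251. Reject H₀.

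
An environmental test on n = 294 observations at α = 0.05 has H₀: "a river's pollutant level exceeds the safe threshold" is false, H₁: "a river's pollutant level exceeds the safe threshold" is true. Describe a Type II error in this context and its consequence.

Type II error: failing to reject H₀ when it is false — concluding that a river's pollutant level exceeds the safe threshold is not supported when in fact it is. Consequence: allowing unsafe pollution to continue.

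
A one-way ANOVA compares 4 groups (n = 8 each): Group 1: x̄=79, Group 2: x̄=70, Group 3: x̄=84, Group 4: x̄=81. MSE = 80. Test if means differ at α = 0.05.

Grand mean = 78.5. SS_between = 872.0, MS_between = 290.67. F = 3.633, F_crit ≈ 2.947. Reject H₀.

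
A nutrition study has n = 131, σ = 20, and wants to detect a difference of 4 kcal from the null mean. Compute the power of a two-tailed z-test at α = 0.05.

SE = σ/√n = 20/√131 = 1.747. Non-centrality λ = d/SE = 4/1.747 = 2.289. Power ≈ Φ(λ - z_{α/2}) = Φ(2.289 - 1.96) = Φ(0.329) = 0.629.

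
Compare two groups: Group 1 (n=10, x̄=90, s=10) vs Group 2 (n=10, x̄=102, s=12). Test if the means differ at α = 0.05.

Pooled sp = 11.05. t = -2.429, df = 18. Critical t = ±2.101. Reject H₀.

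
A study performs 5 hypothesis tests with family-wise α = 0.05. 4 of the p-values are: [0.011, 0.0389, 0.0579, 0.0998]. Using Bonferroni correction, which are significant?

Bonferroni α = 0.05/5 = 0.01. None of the given p-values are significant.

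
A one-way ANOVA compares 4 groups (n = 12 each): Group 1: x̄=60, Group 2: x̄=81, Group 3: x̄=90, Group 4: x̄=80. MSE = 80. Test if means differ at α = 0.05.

Grand mean = 77.75. SS_between = 5769.0, MS_between = 1923.0. F = 24.038, F_crit ≈ 2.816. Reject H₀.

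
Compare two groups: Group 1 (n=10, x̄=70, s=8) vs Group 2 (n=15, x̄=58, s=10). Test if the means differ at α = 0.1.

Pooled sp = 9.27. t = 3.171, df = 23. Critical t = ±1.714. Reject H₀.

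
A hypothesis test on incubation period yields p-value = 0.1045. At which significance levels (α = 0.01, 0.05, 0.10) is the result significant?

p = 0.1045. Not significant at any of the given levels.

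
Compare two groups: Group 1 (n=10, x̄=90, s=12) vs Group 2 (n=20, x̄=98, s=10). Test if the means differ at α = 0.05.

Pooled sp = 10.68. t = -1.933, df = 28. Critical t = ±2.048. Fail to reject H₀.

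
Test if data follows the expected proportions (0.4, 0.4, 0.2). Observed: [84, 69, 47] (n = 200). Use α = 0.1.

Expected: [80.0, 80.0, 40.0]. χ² = 2.938. df = 2, critical = 4.605. Fail to reject H₀.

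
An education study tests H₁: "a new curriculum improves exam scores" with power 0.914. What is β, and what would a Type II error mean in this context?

β = 1 - power = 1 - 0.914 = 0.086. A Type II error is failing to reject H₀ when H₀ is false (false negative) — here, failing to conclude that a new curriculum improves exam scores when in fact it is true. Consequence: keeping the old curriculum when the new one would have helped students.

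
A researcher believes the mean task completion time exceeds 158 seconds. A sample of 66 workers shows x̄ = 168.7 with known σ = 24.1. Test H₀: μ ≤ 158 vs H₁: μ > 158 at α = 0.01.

z = 3.607. Critical value: 2.33. Reject H₀.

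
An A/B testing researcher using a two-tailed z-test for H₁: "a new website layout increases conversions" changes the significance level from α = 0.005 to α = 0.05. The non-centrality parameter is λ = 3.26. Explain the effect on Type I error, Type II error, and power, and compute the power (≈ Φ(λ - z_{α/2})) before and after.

Increasing α from 0.005 to 0.05:
• Type I error rate increases (α is the Type I rate by definition).
• Critical value moves from z_{α/2} = 2.807 to 1.96, so power = Φ(λ - z_{α/2}) goes from Φ(3.26 - 2.807) = 0.675 to Φ(3.26 - 1.96) = 0.903.
• Type II error rate β = 1 - power therefore decreases (0.325 → 0.097).
Appropriate when false negatives are costly — here, discarding a layout that would have improved conversions — lost revenue.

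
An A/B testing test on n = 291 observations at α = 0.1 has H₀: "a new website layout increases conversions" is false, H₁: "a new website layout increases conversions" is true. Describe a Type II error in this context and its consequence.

Type II error: failing to reject H₀ when it is false — concluding that a new website layout increases conversions is not supported when in fact it is. Consequence: discarding a layout that would have improved conversions — lost revenue.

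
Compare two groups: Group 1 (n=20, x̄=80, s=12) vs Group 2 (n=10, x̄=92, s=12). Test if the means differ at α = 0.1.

Pooled sp = 12.0. t = -2.582, df = 28. Critical t = ±1.701. Reject H₀.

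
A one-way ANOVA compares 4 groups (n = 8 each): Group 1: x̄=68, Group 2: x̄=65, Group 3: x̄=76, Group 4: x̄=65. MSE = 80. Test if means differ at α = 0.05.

Grand mean = 68.5. SS_between = 648.0, MS_between = 216.0. F = 2.7, F_crit ≈ 2.947. Fail to reject H₀.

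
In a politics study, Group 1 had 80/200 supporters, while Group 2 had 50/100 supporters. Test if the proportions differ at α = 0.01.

p̂₁ = 0.4, p̂₂ = 0.5, pooled p̂ = 0.433. z = -1.648. Critical: ±2.576. Fail to reject H₀.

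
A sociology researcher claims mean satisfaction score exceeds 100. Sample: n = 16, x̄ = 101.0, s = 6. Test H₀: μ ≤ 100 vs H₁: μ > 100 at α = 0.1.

t = (101.0 - 100)/(6/√16) = 0.667, df = 15. Critical t = 1.341. Fail to reject H₀.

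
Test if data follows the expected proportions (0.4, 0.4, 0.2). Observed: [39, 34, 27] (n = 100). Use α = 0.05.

Expected: [40.0, 40.0, 20.0]. χ² = 3.375. df = 2, critical = 5.991. Fail to reject H₀.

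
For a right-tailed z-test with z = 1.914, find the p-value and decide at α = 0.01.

p = P(Z > 1.914) = 1 - Φ(1.914) ≈ 0.0278. Since p ≥ 0.01, fail to reject H₀ (not significant) at α = 0.01.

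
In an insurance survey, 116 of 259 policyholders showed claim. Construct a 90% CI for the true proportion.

p̂ = 0.448. CI = p̂ ± z*√(p̂(1-p̂)/n) = (0.397, 0.499)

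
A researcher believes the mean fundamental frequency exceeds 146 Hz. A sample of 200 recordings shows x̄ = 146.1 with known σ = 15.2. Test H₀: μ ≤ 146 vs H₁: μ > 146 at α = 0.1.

z = 0.093. Critical value: 1.28. Fail to reject H₀.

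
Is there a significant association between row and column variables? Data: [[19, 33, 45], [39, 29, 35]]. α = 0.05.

χ² = 8.232. df = 2, critical = 5.991. Reject H₀. Variables are dependent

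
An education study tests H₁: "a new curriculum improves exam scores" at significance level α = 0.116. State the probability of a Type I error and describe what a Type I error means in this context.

P(Type I error) = α = 0.116. A Type I error is rejecting H₀ when H₀ is actually true (false positive) — here, concluding that a new curriculum improves exam scores when in fact this is not the case. Consequence: adopting a curriculum that gives no real benefit — disruption for nothing.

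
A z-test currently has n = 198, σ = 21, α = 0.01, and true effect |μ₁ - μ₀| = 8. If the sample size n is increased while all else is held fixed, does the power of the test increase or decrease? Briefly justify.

Power increases: a larger n shrinks the standard error σ/√n, moving the sampling distribution under H₁ further from the critical value.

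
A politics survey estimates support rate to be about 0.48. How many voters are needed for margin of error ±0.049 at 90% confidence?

n = z²p(1-p)/E² = 1.645²×0.48×0.52/0.049² = 281.3 → n = 282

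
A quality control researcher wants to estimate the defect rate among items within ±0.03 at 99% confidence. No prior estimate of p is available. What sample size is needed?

Conservative approach: use p = 0.5 (maximizes p(1-p) = 0.25). n = z²(0.25)/E² = 2.576²×0.25/0.03² = 1843.3 → n = 1844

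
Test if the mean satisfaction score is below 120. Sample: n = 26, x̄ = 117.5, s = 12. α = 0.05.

t = (117.5 - 120)/(12/√26) = -1.062, df = 25. Critical t = -1.708. Fail to reject H₀.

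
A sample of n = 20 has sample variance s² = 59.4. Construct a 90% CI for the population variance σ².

df = 19. χ²_{0.05} = 30.144, χ²_{0.95} = 10.117. CI for σ² = ((n-1)s²/χ²_{α/2}, (n-1)s²/χ²_{1-α/2}) = (19·59.4/30.144, 19·59.4/10.117) = (37.44, 111.55)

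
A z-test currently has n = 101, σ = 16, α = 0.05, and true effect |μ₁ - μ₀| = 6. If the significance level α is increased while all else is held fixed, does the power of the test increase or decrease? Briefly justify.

Power increases: a larger α lowers the critical value, so more of the H₁ sampling distribution falls in the rejection region.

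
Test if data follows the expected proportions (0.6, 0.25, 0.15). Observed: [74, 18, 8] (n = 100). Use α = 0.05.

Expected: [60.0, 25.0, 15.0]. χ² = 8.493. df = 2, critical = 5.991. Reject H₀.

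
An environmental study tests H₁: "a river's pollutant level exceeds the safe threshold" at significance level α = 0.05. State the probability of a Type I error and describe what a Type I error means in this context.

P(Type I error) = α = 0.05. A Type I error is rejecting H₀ when H₀ is actually true (false positive) — here, concluding that a river's pollutant level exceeds the safe threshold when in fact this is not the case. Consequence: shutting down a compliant factory unnecessarily.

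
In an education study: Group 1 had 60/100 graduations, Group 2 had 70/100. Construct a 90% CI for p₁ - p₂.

p̂₁ = 0.6, p̂₂ = 0.7. Difference = -0.1. CI = (-0.21, 0.01)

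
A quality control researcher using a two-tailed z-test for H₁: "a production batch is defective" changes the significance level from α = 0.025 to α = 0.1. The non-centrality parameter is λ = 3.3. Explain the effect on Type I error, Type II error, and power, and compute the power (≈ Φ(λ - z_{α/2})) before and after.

Increasing α from 0.025 to 0.1:
• Type I error rate increases (α is the Type I rate by definition).
• Critical value moves from z_{α/2} = 2.241 to 1.645, so power = Φ(λ - z_{α/2}) goes from Φ(3.3 - 2.241) = 0.855 to Φ(3.3 - 1.645) = 0.951.
• Type II error rate β = 1 - power therefore decreases (0.145 → 0.049).
Appropriate when false negatives are costly — here, shipping a defective batch — faulty products reach customers.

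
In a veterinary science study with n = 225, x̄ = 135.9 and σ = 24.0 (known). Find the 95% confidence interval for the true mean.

CI = x̄ ± z*(σ/√n) = 135.9 ± 1.96(24.0/√225) = 135.9 ± 3.14 = (132.76, 139.04)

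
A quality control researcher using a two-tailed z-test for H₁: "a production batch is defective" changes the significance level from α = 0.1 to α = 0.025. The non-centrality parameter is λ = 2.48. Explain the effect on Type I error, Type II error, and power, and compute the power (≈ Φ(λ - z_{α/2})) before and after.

Decreasing α from 0.1 to 0.025:
• Type I error rate decreases (α is the Type I rate by definition).
• Critical value moves from z_{α/2} = 1.645 to 2.241, so power = Φ(λ - z_{α/2}) goes from Φ(2.48 - 1.645) = 0.798 to Φ(2.48 - 2.241) = 0.594.
• Type II error rate β = 1 - power therefore increases (0.202 → 0.406).
Appropriate when false positives are costly — here, scrapping a good batch — wasted material and cost for no reason.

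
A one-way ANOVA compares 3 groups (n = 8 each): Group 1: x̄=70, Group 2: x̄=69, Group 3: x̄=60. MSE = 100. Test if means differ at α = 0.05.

Grand mean = 66.33. SS_between = 485.33, MS_between = 242.67. F = 2.427, F_crit ≈ 3.467. Fail to reject H₀.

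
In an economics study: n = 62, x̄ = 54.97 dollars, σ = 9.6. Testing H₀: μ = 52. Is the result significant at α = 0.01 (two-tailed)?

z = (54.97 - 52)/(9.6/√62) = 2.436. Since |z| ≤ 2.576, not significant at α = 0.01.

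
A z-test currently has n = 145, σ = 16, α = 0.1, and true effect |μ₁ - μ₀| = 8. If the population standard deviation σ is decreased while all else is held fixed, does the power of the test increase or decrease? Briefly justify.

Power increases: a smaller σ shrinks the standard error σ/√n, moving the sampling distribution under H₁ further from the critical value.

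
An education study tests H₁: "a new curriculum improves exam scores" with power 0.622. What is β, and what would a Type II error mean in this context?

β = 1 - power = 1 - 0.622 = 0.378. A Type II error is failing to reject H₀ when H₀ is false (false negative) — here, failing to conclude that a new curriculum improves exam scores when in fact it is true. Consequence: keeping the old curriculum when the new one would have helped students.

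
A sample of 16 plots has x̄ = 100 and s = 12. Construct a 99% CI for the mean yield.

CI = x̄ ± t*(s/√n) = 100 ± 2.947(12/√16) = (91.16, 108.84)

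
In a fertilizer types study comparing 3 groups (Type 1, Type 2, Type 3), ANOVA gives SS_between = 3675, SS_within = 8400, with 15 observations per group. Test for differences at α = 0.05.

df_between = 2, df_within = 42. F = MS_between/MS_within = 1837.5/200.0 = 9.188. F_crit ≈ 3.22. Reject H₀. At least one mean differs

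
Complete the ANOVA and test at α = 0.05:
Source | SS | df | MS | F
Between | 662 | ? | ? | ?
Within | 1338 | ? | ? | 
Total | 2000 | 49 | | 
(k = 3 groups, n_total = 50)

df_between = 2, df_within = 47. MS_between = 331.0, MS_within = 28.47. F = 11.627, F_crit ≈ 3.195. Reject H₀.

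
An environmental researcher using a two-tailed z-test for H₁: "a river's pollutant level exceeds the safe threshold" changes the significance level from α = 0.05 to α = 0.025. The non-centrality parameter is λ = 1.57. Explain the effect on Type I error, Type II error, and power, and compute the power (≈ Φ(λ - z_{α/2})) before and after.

Decreasing α from 0.05 to 0.025:
• Type I error rate decreases (α is the Type I rate by definition).
• Critical value moves from z_{α/2} = 1.96 to 2.241, so power = Φ(λ - z_{α/2}) goes from Φ(1.57 - 1.96) = 0.348 to Φ(1.57 - 2.241) = 0.251.
• Type II error rate β = 1 - power therefore increases (0.652 → 0.749).
Appropriate when false positives are costly — here, shutting down a compliant factory unnecessarily.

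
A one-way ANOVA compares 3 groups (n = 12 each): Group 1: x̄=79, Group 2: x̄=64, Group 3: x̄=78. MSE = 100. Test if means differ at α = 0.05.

Grand mean = 73.67. SS_between = 1688.0, MS_between = 844.0. F = 8.44, F_crit ≈ 3.285. Reject H₀.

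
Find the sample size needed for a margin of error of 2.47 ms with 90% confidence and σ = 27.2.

n = (z*σ/E)² = (1.645×27.2/2.47)² = 328.2 → n = 329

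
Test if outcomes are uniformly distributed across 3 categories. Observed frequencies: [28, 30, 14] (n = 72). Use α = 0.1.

Expected = 24 each. χ² = Σ(O-E)²/E = 6.333. df = 2, critical value = 4.605. Reject H₀.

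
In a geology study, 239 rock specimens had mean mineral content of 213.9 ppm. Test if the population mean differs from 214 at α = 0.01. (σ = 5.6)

z = (x̄ - μ₀)/(σ/√n) = (213.9 - 214)/(5.6/√239) = -0.276. Critical value: ±2.576. Since |-0.276| ≤ 2.576, Fail to reject H₀.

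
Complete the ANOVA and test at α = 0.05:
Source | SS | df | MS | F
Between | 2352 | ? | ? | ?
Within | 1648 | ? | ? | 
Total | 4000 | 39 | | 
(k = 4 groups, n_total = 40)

df_between = 3, df_within = 36. MS_between = 784.0, MS_within = 45.78. F = 17.126, F_crit ≈ 2.866. Reject H₀.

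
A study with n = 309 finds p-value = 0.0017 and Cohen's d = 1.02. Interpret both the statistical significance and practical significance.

Statistically significant (p = 0.0017 < 0.05). Cohen's d = 1.02 indicates a large effect size. Both statistical and practical significance should be considered.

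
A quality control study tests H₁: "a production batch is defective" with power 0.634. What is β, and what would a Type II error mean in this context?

β = 1 - power = 1 - 0.634 = 0.366. A Type II error is failing to reject H₀ when H₀ is false (false negative) — here, failing to conclude that a production batch is defective when in fact it is true. Consequence: shipping a defective batch — faulty products reach customers.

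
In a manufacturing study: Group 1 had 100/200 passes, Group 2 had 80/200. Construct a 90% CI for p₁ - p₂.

p̂₁ = 0.5, p̂₂ = 0.4. Difference = 0.1. CI = (0.019, 0.181)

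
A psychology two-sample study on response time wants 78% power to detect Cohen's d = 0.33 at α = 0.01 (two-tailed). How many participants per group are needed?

z_{α/2} = 2.576, z_β = Φ⁻¹(0.78) = 0.772. For small effect (d = 0.33): n per group = 2(z_{α/2} + z_β)²/d² = 2(2.576 + 0.772)²/0.33² = 205.9 → 206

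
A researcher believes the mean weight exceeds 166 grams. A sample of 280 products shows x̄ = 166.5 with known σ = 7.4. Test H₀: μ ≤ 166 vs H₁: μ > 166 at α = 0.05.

z = 1.131. Critical value: 1.645. Fail to reject H₀.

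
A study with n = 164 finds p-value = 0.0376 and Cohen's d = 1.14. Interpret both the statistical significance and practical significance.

Statistically significant (p = 0.0376 < 0.05). Cohen's d = 1.14 indicates a large effect size. Both statistical and practical significance should be considered.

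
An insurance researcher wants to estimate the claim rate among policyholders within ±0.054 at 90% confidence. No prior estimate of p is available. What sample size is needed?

Conservative approach: use p = 0.5 (maximizes p(1-p) = 0.25). n = z²(0.25)/E² = 1.645²×0.25/0.054² = 232.0 → n = 232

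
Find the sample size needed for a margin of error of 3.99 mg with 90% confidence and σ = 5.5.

n = (z*σ/E)² = (1.645×5.5/3.99)² = 5.1 → n = 6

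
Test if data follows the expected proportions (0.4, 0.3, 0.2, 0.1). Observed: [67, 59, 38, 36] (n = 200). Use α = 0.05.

Expected: [80.0, 60.0, 40.0, 20.0]. χ² = 15.029. df = 3, critical = 7.815. Reject H₀.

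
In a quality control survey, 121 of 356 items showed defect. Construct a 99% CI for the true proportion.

p̂ = 0.34. CI = p̂ ± z*√(p̂(1-p̂)/n) = (0.275, 0.405)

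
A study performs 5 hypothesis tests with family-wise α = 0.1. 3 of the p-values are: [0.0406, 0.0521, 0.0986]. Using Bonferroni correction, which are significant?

Bonferroni α = 0.1/5 = 0.02. None of the given p-values are significant.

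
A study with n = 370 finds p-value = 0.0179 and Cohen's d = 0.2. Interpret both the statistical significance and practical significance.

Statistically significant (p = 0.0179 < 0.05). Cohen's d = 0.2 indicates a small effect size. Both statistical and practical significance should be considered.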